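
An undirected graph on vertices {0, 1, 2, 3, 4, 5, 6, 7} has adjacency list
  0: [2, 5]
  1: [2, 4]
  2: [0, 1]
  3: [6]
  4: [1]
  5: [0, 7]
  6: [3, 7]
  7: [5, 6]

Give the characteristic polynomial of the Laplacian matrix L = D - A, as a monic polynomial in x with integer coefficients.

Reading degrees in the order [0, 1, 2, 3, 4, 5, 6, 7] gives [2, 2, 2, 1, 1, 2, 2, 2]; set D = diag(2, 2, 2, 1, 1, 2, 2, 2) and form L = D - A. L has integer entries, so p(x) = det(xI - L) has integer coefficients. Expanding the determinant yields x^8 - 14x^7 + 78x^6 - 220x^5 + 330x^4 - 252x^3 + 84x^2 - 8x. Since p(0) = det(-L) = 0, x divides p(x).

x^8 - 14x^7 + 78x^6 - 220x^5 + 330x^4 - 252x^3 + 84x^2 - 8x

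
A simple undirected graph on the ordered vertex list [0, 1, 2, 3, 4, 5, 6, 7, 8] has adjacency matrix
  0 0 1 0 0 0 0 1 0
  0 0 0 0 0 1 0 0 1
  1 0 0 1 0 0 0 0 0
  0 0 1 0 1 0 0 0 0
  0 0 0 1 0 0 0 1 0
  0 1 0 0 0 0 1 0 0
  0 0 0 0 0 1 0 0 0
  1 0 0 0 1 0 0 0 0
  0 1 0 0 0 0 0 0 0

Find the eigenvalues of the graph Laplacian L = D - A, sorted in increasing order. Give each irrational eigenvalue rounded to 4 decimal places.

Reading degrees in the order [0, 1, 2, 3, 4, 5, 6, 7, 8] gives [2, 2, 2, 2, 2, 2, 1, 2, 1]; set D = diag(2, 2, 2, 2, 2, 2, 1, 2, 1) and form L = D - A. L is symmetric positive semidefinite, so every eigenvalue is real and nonnegative. The 2 zero eigenvalues correspond to the 2 connected components. The eigenvalues sum to 16, which equals trace(L) = 2|E|.

[0, 0, 0.5858, 1.3820, 1.3820, 2, 3.4142, 3.6180, 3.6180]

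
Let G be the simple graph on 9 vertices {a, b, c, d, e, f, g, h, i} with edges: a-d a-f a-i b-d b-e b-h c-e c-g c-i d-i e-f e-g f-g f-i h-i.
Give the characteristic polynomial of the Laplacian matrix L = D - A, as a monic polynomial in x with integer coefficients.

Reading degrees in the order [a, b, c, d, e, f, g, h, i] gives [3, 3, 3, 3, 4, 4, 3, 2, 5]; set D = diag(3, 3, 3, 3, 4, 4, 3, 2, 5) and form L = D - A. L has integer entries, so p(x) = det(xI - L) has integer coefficients. Expanding the determinant yields x^9 - 30x^8 + 382x^7 - 2690x^6 + 11425x^5 - 29868x^4 + 46751x^3 - 39880x^2 + 14130x. The constant term is 0 because L is singular (the all-ones vector lies in its kernel). By the matrix-tree theorem the graph has (1/9) * product of the nonzero eigenvalues = 1570 spanning trees.

x^9 - 30x^8 + 382x^7 - 2690x^6 + 11425x^5 - 29868x^4 + 46751x^3 - 39880x^2 + 14130x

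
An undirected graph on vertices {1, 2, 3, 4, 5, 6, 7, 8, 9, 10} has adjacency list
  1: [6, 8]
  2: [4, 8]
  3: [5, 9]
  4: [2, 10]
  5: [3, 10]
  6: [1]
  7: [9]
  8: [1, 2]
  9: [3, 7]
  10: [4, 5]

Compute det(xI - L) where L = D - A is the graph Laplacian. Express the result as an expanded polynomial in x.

Reading degrees in the order [1, 2, 3, 4, 5, 6, 7, 8, 9, 10] gives [2, 2, 2, 2, 2, 1, 1, 2, 2, 2]; set D = diag(2, 2, 2, 2, 2, 1, 1, 2, 2, 2) and form L = D - A. Computing det(xI - L) by cofactor expansion (or equivalently via sum-over-permutations) gives x^10 - 18x^9 + 136x^8 - 560x^7 + 1365x^6 - 2002x^5 + 1716x^4 - 792x^3 + 165x^2 - 10x. Since p(0) = det(-L) = 0, x divides p(x). By the matrix-tree theorem the graph has (1/10) * product of the nonzero eigenvalues = 1 spanning tree.

x^10 - 18x^9 + 136x^8 - 560x^7 + 1365x^6 - 2002x^5 + 1716x^4 - 792x^3 + 165x^2 - 10x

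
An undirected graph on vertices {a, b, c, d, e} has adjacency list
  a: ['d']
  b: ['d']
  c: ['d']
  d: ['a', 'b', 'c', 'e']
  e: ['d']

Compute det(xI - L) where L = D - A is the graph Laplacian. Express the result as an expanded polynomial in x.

x^5 - 8x^4 + 18x^3 - 16x^2 + 5x

With the vertex order [a, b, c, d, e], the degrees are [1, 1, 1, 4, 1], giving D = diag(1, 1, 1, 4, 1) and L = D - A. The eigenvalues of L are [0, 1, 1, 1, 5]; the characteristic polynomial is the product of (x - lambda_i), which multiplies out to x^5 - 8x^4 + 18x^3 - 16x^2 + 5x. The coefficient of x^4 equals -trace(L) = -8, matching the sum of degrees. There is one zero in the spectrum, matching the 1 component.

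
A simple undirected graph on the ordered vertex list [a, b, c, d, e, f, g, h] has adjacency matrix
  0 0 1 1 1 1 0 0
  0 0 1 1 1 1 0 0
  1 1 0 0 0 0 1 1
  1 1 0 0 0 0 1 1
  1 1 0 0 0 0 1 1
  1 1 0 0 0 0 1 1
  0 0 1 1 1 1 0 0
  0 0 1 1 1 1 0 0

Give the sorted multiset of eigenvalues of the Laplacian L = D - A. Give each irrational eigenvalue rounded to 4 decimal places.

[0, 4, 4, 4, 4, 4, 4, 8]

Each diagonal entry of L is the vertex degree and each off-diagonal entry is -1 where an edge is present, 0 otherwise; in the order [a, b, c, d, e, f, g, h] the diagonal is [4, 4, 4, 4, 4, 4, 4, 4]. Diagonalising L (or applying a numerical eigensolver to the 8x8 matrix) gives the spectrum above. The single zero eigenvalue shows the graph is connected. There is one zero in the spectrum, matching the 1 component. By the matrix-tree theorem the graph has (1/8) * product of the nonzero eigenvalues = 4096 spanning trees.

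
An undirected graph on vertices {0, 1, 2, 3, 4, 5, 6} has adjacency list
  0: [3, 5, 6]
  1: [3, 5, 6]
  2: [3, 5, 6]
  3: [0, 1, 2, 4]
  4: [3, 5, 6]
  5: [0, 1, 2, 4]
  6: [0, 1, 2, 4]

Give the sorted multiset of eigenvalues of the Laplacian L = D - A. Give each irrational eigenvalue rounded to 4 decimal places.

[0, 3, 3, 3, 4, 4, 7]

Each diagonal entry of L is the vertex degree and each off-diagonal entry is -1 where an edge is present, 0 otherwise; in the order [0, 1, 2, 3, 4, 5, 6] the diagonal is [3, 3, 3, 4, 3, 4, 4]. L is symmetric positive semidefinite, so every eigenvalue is real and nonnegative. The single zero eigenvalue shows the graph is connected.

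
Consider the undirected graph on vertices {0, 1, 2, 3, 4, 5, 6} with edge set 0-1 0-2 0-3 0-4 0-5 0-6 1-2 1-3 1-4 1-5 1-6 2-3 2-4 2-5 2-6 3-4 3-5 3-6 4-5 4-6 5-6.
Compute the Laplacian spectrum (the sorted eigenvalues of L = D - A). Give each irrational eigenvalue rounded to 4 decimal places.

Reading degrees in the order [0, 1, 2, 3, 4, 5, 6] gives [6, 6, 6, 6, 6, 6, 6]; set D = diag(6, 6, 6, 6, 6, 6, 6) and form L = D - A. Diagonalising L (or applying a numerical eigensolver to the 7x7 matrix) gives the spectrum above.

[0, 7, 7, 7, 7, 7, 7]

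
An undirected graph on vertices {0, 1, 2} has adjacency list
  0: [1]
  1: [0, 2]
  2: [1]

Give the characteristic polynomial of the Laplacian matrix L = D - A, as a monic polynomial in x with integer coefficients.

Reading degrees in the order [0, 1, 2] gives [1, 2, 1]; set D = diag(1, 2, 1) and form L = D - A. Computing det(xI - L) by cofactor expansion (or equivalently via sum-over-permutations) gives x^3 - 4x^2 + 3x. Since p(0) = det(-L) = 0, x divides p(x). The largest eigenvalue, 3, is at most the vertex count 3. There is one zero in the spectrum, matching the 1 component.

x^3 - 4x^2 + 3x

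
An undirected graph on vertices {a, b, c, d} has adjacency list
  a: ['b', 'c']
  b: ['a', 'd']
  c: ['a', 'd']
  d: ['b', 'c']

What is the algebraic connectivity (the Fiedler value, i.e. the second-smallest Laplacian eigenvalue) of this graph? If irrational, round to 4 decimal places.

2

With the vertex order [a, b, c, d], the degrees are [2, 2, 2, 2], giving D = diag(2, 2, 2, 2) and L = D - A. Computing the eigenvalues of L and sorting gives [0, 2, 2, 4]. The Fiedler value lambda_2 = 2 is strictly positive, so the graph is connected.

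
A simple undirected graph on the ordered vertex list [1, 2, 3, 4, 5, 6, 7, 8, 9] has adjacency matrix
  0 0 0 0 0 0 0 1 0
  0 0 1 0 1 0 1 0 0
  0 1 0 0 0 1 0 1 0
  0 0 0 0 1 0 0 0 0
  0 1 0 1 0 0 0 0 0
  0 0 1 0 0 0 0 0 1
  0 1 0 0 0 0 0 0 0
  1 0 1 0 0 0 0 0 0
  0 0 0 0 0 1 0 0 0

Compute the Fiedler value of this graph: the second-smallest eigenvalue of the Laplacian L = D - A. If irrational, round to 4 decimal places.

0.2311

With the vertex order [1, 2, 3, 4, 5, 6, 7, 8, 9], the degrees are [1, 3, 3, 1, 2, 2, 1, 2, 1], giving D = diag(1, 3, 3, 1, 2, 2, 1, 2, 1) and L = D - A. Computing the eigenvalues of L and sorting gives [0, 0.2311, 0.3820, 0.6416, 1.6129, 2.2591, 2.6180, 3.5132, 4.7421]. The Fiedler value lambda_2 = 0.2311 is strictly positive, so the graph is connected.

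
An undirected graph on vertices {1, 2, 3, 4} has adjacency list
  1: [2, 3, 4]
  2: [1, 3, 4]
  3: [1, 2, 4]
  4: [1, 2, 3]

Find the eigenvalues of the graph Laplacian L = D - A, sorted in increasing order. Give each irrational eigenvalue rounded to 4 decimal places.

[0, 4, 4, 4]

Reading degrees in the order [1, 2, 3, 4] gives [3, 3, 3, 3]; set D = diag(3, 3, 3, 3) and form L = D - A. L is symmetric positive semidefinite, so every eigenvalue is real and nonnegative. The single zero eigenvalue shows the graph is connected. There is one zero in the spectrum, matching the 1 component.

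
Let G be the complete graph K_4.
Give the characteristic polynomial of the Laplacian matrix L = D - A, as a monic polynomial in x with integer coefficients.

The graph has 4 vertices and degree multiset [3, 3, 3, 3]; D is the diagonal matrix of degrees and L = D - A. Computing det(xI - L) by cofactor expansion (or equivalently via sum-over-permutations) gives x^4 - 12x^3 + 48x^2 - 64x. The constant term is 0 because L is singular (the all-ones vector lies in its kernel).

x^4 - 12x^3 + 48x^2 - 64x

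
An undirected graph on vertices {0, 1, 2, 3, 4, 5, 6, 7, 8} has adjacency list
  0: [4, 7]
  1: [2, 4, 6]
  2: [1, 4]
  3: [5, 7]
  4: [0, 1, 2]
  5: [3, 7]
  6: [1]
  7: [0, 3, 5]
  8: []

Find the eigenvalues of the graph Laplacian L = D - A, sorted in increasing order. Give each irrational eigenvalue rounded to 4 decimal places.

Reading degrees in the order [0, 1, 2, 3, 4, 5, 6, 7, 8] gives [2, 3, 2, 2, 3, 2, 1, 3, 0]; set D = diag(2, 3, 2, 2, 3, 2, 1, 3, 0) and form L = D - A. Diagonalising L (or applying a numerical eigensolver to the 9x9 matrix) gives the spectrum above. The 2 zero eigenvalues correspond to the 2 connected components. There are 2 zeros in the spectrum, matching the 2 components.

[0, 0, 0.2183, 1, 1.7127, 3, 3.5524, 4, 4.5166]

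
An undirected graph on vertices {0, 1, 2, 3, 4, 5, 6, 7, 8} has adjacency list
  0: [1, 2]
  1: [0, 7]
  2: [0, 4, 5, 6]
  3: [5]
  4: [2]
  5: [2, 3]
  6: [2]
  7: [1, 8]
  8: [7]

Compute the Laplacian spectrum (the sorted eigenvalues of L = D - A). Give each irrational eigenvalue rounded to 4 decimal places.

[0, 0.1774, 0.5242, 1, 1, 2.1609, 2.4961, 3.4670, 5.1743]

With the vertex order [0, 1, 2, 3, 4, 5, 6, 7, 8], the degrees are [2, 2, 4, 1, 1, 2, 1, 2, 1], giving D = diag(2, 2, 4, 1, 1, 2, 1, 2, 1) and L = D - A. Since every row of L sums to 0, the all-ones vector is in the kernel and 0 is an eigenvalue. The single zero eigenvalue shows the graph is connected. The largest eigenvalue, 5.1743, is at most the vertex count 9. By the matrix-tree theorem the graph has (1/9) * product of the nonzero eigenvalues = 1 spanning tree.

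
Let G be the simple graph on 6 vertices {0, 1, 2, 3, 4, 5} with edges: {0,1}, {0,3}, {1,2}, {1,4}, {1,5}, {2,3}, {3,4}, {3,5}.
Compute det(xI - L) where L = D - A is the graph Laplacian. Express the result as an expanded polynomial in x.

x^6 - 16x^5 + 96x^4 - 272x^3 + 368x^2 - 192x

With the vertex order [0, 1, 2, 3, 4, 5], the degrees are [2, 4, 2, 4, 2, 2], giving D = diag(2, 4, 2, 4, 2, 2) and L = D - A. The eigenvalues of L are [0, 2, 2, 2, 4, 6]; the characteristic polynomial is the product of (x - lambda_i), which multiplies out to x^6 - 16x^5 + 96x^4 - 272x^3 + 368x^2 - 192x. Since p(0) = det(-L) = 0, x divides p(x).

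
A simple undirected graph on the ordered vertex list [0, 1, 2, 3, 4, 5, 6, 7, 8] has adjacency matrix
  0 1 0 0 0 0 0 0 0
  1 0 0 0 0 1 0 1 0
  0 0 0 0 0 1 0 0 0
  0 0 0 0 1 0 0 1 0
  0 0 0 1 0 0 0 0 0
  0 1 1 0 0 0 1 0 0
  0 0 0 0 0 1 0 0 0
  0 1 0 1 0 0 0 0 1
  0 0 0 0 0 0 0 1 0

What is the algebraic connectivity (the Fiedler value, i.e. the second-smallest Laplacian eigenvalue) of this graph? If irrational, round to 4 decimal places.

Reading degrees in the order [0, 1, 2, 3, 4, 5, 6, 7, 8] gives [1, 3, 1, 2, 1, 3, 1, 3, 1]; set D = diag(1, 3, 1, 2, 1, 3, 1, 3, 1) and form L = D - A. The sorted Laplacian eigenvalues are [0, 0.2118, 0.5546, 0.7223, 1, 2.0782, 2.7338, 3.8525, 4.8468]; the algebraic connectivity is the second entry, 0.2118. There is one zero in the spectrum, matching the 1 component.

0.2118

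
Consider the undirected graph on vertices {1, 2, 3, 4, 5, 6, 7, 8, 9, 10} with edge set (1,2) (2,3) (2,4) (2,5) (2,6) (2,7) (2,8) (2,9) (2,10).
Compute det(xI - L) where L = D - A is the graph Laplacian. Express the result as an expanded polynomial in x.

x^10 - 18x^9 + 108x^8 - 336x^7 + 630x^6 - 756x^5 + 588x^4 - 288x^3 + 81x^2 - 10x

With the vertex order [1, 2, 3, 4, 5, 6, 7, 8, 9, 10], the degrees are [1, 9, 1, 1, 1, 1, 1, 1, 1, 1], giving D = diag(1, 9, 1, 1, 1, 1, 1, 1, 1, 1) and L = D - A. Computing det(xI - L) by cofactor expansion (or equivalently via sum-over-permutations) gives x^10 - 18x^9 + 108x^8 - 336x^7 + 630x^6 - 756x^5 + 588x^4 - 288x^3 + 81x^2 - 10x. The constant term is 0 because L is singular (the all-ones vector lies in its kernel).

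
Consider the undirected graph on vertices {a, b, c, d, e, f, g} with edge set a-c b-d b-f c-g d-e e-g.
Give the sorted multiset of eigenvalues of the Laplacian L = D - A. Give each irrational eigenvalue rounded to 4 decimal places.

With the vertex order [a, b, c, d, e, f, g], the degrees are [1, 2, 2, 2, 2, 1, 2], giving D = diag(1, 2, 2, 2, 2, 1, 2) and L = D - A. Diagonalising L (or applying a numerical eigensolver to the 7x7 matrix) gives the spectrum above. There is one zero in the spectrum, matching the 1 component.

[0, 0.1981, 0.7530, 1.5550, 2.4450, 3.2470, 3.8019]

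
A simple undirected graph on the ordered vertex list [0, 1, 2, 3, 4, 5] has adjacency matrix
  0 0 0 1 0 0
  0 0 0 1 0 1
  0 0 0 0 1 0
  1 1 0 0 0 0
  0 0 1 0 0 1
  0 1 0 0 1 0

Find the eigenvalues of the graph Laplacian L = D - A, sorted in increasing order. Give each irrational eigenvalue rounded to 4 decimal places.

[0, 0.2679, 1, 2, 3, 3.7321]

With the vertex order [0, 1, 2, 3, 4, 5], the degrees are [1, 2, 1, 2, 2, 2], giving D = diag(1, 2, 1, 2, 2, 2) and L = D - A. L is symmetric positive semidefinite, so every eigenvalue is real and nonnegative. The single zero eigenvalue shows the graph is connected. By the matrix-tree theorem the graph has (1/6) * product of the nonzero eigenvalues = 1 spanning tree. The eigenvalues sum to 10, which equals trace(L) = 2|E|.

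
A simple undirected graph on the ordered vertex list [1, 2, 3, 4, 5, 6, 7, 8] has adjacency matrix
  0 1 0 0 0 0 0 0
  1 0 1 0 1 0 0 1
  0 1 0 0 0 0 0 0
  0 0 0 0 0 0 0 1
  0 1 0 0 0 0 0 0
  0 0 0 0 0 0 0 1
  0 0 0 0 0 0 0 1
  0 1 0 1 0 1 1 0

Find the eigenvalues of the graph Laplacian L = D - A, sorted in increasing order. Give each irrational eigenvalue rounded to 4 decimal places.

[0, 0.3542, 1, 1, 1, 1, 4, 5.6458]

Each diagonal entry of L is the vertex degree and each off-diagonal entry is -1 where an edge is present, 0 otherwise; in the order [1, 2, 3, 4, 5, 6, 7, 8] the diagonal is [1, 4, 1, 1, 1, 1, 1, 4]. Since every row of L sums to 0, the all-ones vector is in the kernel and 0 is an eigenvalue. The single zero eigenvalue shows the graph is connected. The largest eigenvalue, 5.6458, is at most the vertex count 8. There is one zero in the spectrum, matching the 1 component.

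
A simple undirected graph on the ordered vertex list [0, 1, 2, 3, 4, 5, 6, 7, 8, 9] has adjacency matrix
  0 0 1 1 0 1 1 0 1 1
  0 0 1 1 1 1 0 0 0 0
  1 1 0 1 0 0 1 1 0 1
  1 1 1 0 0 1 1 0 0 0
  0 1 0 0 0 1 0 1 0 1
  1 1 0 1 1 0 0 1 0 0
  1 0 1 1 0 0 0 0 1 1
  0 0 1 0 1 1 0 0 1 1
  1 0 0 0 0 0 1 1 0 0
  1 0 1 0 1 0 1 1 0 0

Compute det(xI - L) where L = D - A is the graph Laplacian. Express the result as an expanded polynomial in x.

x^10 - 48x^9 + 1009x^8 - 12180x^7 + 92951x^6 - 464510x^5 + 1518081x^4 - 3123996x^3 + 3666978x^2 - 1866990x

Reading degrees in the order [0, 1, 2, 3, 4, 5, 6, 7, 8, 9] gives [6, 4, 6, 5, 4, 5, 5, 5, 3, 5]; set D = diag(6, 4, 6, 5, 4, 5, 5, 5, 3, 5) and form L = D - A. Computing det(xI - L) by cofactor expansion (or equivalently via sum-over-permutations) gives x^10 - 48x^9 + 1009x^8 - 12180x^7 + 92951x^6 - 464510x^5 + 1518081x^4 - 3123996x^3 + 3666978x^2 - 1866990x. The constant term is 0 because L is singular (the all-ones vector lies in its kernel). There is one zero in the spectrum, matching the 1 component.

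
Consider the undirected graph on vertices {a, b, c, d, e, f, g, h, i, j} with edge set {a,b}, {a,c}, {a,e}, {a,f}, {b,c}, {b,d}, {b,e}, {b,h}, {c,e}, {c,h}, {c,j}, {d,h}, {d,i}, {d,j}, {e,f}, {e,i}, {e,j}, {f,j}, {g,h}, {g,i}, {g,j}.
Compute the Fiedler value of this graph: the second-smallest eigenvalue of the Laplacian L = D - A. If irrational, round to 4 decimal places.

Each diagonal entry of L is the vertex degree and each off-diagonal entry is -1 where an edge is present, 0 otherwise; in the order [a, b, c, d, e, f, g, h, i, j] the diagonal is [4, 5, 5, 4, 6, 3, 3, 4, 3, 5]. Computing the eigenvalues of L and sorting gives [0, 1.7511, 2.6371, 3.2200, 3.8162, 4.6862, 5.1754, 6.0507, 7.0270, 7.6362]. The Fiedler value lambda_2 = 1.7511 is strictly positive, so the graph is connected. The eigenvalues sum to 42, which equals trace(L) = 2|E|.

1.7511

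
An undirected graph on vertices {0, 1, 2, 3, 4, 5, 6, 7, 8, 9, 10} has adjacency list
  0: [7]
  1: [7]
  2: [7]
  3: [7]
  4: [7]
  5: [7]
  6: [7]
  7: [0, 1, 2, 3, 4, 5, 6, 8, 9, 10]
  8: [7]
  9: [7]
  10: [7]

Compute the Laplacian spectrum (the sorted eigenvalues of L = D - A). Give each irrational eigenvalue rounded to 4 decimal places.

Each diagonal entry of L is the vertex degree and each off-diagonal entry is -1 where an edge is present, 0 otherwise; in the order [0, 1, 2, 3, 4, 5, 6, 7, 8, 9, 10] the diagonal is [1, 1, 1, 1, 1, 1, 1, 10, 1, 1, 1]. The multiplicity of 0 as a Laplacian eigenvalue equals the number of connected components. By the matrix-tree theorem the graph has (1/11) * product of the nonzero eigenvalues = 1 spanning tree. The eigenvalues sum to 20, which equals trace(L) = 2|E|.

[0, 1, 1, 1, 1, 1, 1, 1, 1, 1, 11]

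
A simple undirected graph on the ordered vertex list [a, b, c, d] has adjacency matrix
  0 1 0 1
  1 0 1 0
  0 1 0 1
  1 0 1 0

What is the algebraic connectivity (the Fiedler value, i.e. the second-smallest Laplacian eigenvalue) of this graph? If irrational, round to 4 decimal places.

2

With the vertex order [a, b, c, d], the degrees are [2, 2, 2, 2], giving D = diag(2, 2, 2, 2) and L = D - A. The sorted Laplacian eigenvalues are [0, 2, 2, 4]; the algebraic connectivity is the second entry, 2.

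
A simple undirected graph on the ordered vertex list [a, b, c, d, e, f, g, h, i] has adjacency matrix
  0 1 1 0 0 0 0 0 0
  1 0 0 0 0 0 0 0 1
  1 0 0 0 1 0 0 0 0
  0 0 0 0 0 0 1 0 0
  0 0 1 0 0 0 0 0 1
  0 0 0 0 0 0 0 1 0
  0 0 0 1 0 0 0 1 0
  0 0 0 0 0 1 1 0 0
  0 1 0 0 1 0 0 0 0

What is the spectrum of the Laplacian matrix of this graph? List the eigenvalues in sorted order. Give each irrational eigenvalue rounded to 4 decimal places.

[0, 0, 0.5858, 1.3820, 1.3820, 2, 3.4142, 3.6180, 3.6180]

Reading degrees in the order [a, b, c, d, e, f, g, h, i] gives [2, 2, 2, 1, 2, 1, 2, 2, 2]; set D = diag(2, 2, 2, 1, 2, 1, 2, 2, 2) and form L = D - A. Since every row of L sums to 0, the all-ones vector is in the kernel and 0 is an eigenvalue. The 2 zero eigenvalues correspond to the 2 connected components.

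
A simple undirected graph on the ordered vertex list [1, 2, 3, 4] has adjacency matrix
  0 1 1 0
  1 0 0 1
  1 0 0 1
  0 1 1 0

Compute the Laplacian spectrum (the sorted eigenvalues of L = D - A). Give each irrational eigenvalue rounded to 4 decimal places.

With the vertex order [1, 2, 3, 4], the degrees are [2, 2, 2, 2], giving D = diag(2, 2, 2, 2) and L = D - A. Since every row of L sums to 0, the all-ones vector is in the kernel and 0 is an eigenvalue. There is one zero in the spectrum, matching the 1 component.

[0, 2, 2, 4]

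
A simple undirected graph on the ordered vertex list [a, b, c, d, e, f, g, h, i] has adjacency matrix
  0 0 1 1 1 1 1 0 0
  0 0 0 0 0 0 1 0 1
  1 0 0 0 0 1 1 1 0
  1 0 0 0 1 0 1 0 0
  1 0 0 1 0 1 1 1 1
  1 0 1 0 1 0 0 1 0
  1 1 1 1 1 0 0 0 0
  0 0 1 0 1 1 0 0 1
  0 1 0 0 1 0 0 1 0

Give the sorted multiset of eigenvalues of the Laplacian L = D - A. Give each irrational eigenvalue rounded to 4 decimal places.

[0, 1.5015, 2.2646, 3.1056, 4.6198, 4.9402, 5.7063, 6.3902, 7.4717]

With the vertex order [a, b, c, d, e, f, g, h, i], the degrees are [5, 2, 4, 3, 6, 4, 5, 4, 3], giving D = diag(5, 2, 4, 3, 6, 4, 5, 4, 3) and L = D - A. Since every row of L sums to 0, the all-ones vector is in the kernel and 0 is an eigenvalue. The single zero eigenvalue shows the graph is connected. By the matrix-tree theorem the graph has (1/9) * product of the nonzero eigenvalues = 7296 spanning trees.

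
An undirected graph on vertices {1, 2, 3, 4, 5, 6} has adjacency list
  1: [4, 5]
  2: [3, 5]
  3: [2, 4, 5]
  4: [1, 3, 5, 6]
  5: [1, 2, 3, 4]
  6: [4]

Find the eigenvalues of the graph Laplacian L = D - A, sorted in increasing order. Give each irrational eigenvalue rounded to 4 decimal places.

[0, 0.8851, 1.6972, 3.2541, 4.8608, 5.3028]

Each diagonal entry of L is the vertex degree and each off-diagonal entry is -1 where an edge is present, 0 otherwise; in the order [1, 2, 3, 4, 5, 6] the diagonal is [2, 2, 3, 4, 4, 1]. Diagonalising L (or applying a numerical eigensolver to the 6x6 matrix) gives the spectrum above. The eigenvalues sum to 16, which equals trace(L) = 2|E|.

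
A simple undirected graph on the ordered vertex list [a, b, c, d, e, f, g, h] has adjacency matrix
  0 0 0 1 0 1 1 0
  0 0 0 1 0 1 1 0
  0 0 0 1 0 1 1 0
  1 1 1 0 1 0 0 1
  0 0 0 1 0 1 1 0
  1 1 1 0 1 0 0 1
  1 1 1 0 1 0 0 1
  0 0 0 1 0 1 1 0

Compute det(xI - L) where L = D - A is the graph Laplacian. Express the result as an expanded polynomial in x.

x^8 - 30x^7 + 375x^6 - 2540x^5 + 10095x^4 - 23598x^3 + 30105x^2 - 16200x

Reading degrees in the order [a, b, c, d, e, f, g, h] gives [3, 3, 3, 5, 3, 5, 5, 3]; set D = diag(3, 3, 3, 5, 3, 5, 5, 3) and form L = D - A. L has integer entries, so p(x) = det(xI - L) has integer coefficients. Expanding the determinant yields x^8 - 30x^7 + 375x^6 - 2540x^5 + 10095x^4 - 23598x^3 + 30105x^2 - 16200x. The coefficient of x^7 equals -trace(L) = -30, matching the sum of degrees. The largest eigenvalue, 8, is at most the vertex count 8.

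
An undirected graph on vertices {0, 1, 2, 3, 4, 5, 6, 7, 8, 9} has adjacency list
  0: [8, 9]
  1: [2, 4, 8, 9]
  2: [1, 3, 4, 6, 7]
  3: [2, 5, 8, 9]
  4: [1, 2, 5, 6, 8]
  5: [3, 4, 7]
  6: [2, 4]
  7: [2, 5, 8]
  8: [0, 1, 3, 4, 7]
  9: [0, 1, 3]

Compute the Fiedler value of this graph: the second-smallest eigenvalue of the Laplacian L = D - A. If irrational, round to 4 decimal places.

With the vertex order [0, 1, 2, 3, 4, 5, 6, 7, 8, 9], the degrees are [2, 4, 5, 4, 5, 3, 2, 3, 5, 3], giving D = diag(2, 4, 5, 4, 5, 3, 2, 3, 5, 3) and L = D - A. The sorted Laplacian eigenvalues are [0, 1.2118, 1.8340, 2.7099, 3.2091, 3.7568, 4.2699, 5.3189, 6.0742, 7.6154]; the algebraic connectivity is the second entry, 1.2118. By the matrix-tree theorem the graph has (1/10) * product of the nonzero eigenvalues = 7628 spanning trees. The eigenvalues sum to 36, which equals trace(L) = 2|E|.

1.2118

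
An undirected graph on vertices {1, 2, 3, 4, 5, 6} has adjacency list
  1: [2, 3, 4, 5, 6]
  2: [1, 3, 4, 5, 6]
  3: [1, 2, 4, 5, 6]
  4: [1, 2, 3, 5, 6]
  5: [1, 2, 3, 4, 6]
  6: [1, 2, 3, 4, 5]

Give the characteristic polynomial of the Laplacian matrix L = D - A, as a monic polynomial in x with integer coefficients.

x^6 - 30x^5 + 360x^4 - 2160x^3 + 6480x^2 - 7776x

Reading degrees in the order [1, 2, 3, 4, 5, 6] gives [5, 5, 5, 5, 5, 5]; set D = diag(5, 5, 5, 5, 5, 5) and form L = D - A. Computing det(xI - L) by cofactor expansion (or equivalently via sum-over-permutations) gives x^6 - 30x^5 + 360x^4 - 2160x^3 + 6480x^2 - 7776x. Since p(0) = det(-L) = 0, x divides p(x).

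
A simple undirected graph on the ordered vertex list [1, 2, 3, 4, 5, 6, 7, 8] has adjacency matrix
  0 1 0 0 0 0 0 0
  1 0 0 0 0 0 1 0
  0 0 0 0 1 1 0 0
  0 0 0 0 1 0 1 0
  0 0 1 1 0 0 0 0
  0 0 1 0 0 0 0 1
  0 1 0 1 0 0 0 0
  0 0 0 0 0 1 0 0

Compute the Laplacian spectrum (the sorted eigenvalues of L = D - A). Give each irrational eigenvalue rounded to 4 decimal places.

Reading degrees in the order [1, 2, 3, 4, 5, 6, 7, 8] gives [1, 2, 2, 2, 2, 2, 2, 1]; set D = diag(1, 2, 2, 2, 2, 2, 2, 1) and form L = D - A. Since every row of L sums to 0, the all-ones vector is in the kernel and 0 is an eigenvalue. The single zero eigenvalue shows the graph is connected.

[0, 0.1522, 0.5858, 1.2346, 2, 2.7654, 3.4142, 3.8478]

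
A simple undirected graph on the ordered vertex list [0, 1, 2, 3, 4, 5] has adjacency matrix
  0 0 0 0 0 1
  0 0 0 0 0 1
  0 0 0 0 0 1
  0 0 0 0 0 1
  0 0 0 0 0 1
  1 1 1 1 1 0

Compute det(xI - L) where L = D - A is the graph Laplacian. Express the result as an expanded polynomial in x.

x^6 - 10x^5 + 30x^4 - 40x^3 + 25x^2 - 6x

Each diagonal entry of L is the vertex degree and each off-diagonal entry is -1 where an edge is present, 0 otherwise; in the order [0, 1, 2, 3, 4, 5] the diagonal is [1, 1, 1, 1, 1, 5]. Computing det(xI - L) by cofactor expansion (or equivalently via sum-over-permutations) gives x^6 - 10x^5 + 30x^4 - 40x^3 + 25x^2 - 6x. The coefficient of x^5 equals -trace(L) = -10, matching the sum of degrees. By the matrix-tree theorem the graph has (1/6) * product of the nonzero eigenvalues = 1 spanning tree.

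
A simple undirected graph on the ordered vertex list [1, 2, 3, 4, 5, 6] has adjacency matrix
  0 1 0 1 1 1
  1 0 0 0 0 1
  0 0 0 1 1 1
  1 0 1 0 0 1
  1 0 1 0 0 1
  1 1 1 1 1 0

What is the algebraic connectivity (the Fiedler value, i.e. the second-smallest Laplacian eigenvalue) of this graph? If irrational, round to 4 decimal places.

Reading degrees in the order [1, 2, 3, 4, 5, 6] gives [4, 2, 3, 3, 3, 5]; set D = diag(4, 2, 3, 3, 3, 5) and form L = D - A. The smallest Laplacian eigenvalue is always 0. The next one, lambda_2 = 1.8299, measures how hard the graph is to disconnect: larger values mean better connectivity. There is one zero in the spectrum, matching the 1 component.

1.8299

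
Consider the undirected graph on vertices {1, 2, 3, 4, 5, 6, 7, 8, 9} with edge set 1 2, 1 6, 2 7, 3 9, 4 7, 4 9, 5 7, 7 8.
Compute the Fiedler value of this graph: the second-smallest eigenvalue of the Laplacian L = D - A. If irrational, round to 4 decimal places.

Each diagonal entry of L is the vertex degree and each off-diagonal entry is -1 where an edge is present, 0 otherwise; in the order [1, 2, 3, 4, 5, 6, 7, 8, 9] the diagonal is [2, 2, 1, 2, 1, 1, 4, 1, 2]. The sorted Laplacian eigenvalues are [0, 0.1981, 0.4116, 1, 1.4064, 1.5550, 3, 3.2470, 5.1819]; the algebraic connectivity is the second entry, 0.1981. There is one zero in the spectrum, matching the 1 component.

0.1981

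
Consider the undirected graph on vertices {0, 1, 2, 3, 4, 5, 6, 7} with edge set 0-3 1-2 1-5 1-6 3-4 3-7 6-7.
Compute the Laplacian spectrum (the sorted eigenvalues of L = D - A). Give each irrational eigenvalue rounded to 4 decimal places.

[0, 0.1864, 1, 1, 1, 2.4707, 4, 4.3429]

With the vertex order [0, 1, 2, 3, 4, 5, 6, 7], the degrees are [1, 3, 1, 3, 1, 1, 2, 2], giving D = diag(1, 3, 1, 3, 1, 1, 2, 2) and L = D - A. Diagonalising L (or applying a numerical eigensolver to the 8x8 matrix) gives the spectrum above. The single zero eigenvalue shows the graph is connected. There is one zero in the spectrum, matching the 1 component.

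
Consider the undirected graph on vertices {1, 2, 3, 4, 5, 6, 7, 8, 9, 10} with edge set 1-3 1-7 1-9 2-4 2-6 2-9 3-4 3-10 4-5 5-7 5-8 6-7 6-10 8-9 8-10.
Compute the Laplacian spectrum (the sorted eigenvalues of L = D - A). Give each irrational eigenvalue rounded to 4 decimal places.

[0, 2, 2, 2, 2, 2, 5, 5, 5, 5]

Reading degrees in the order [1, 2, 3, 4, 5, 6, 7, 8, 9, 10] gives [3, 3, 3, 3, 3, 3, 3, 3, 3, 3]; set D = diag(3, 3, 3, 3, 3, 3, 3, 3, 3, 3) and form L = D - A. The multiplicity of 0 as a Laplacian eigenvalue equals the number of connected components. The single zero eigenvalue shows the graph is connected. The eigenvalues sum to 30, which equals trace(L) = 2|E|.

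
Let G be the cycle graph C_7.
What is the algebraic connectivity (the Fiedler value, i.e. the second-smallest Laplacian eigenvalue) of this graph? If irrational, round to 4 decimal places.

0.7530

The graph has 7 vertices and degree multiset [2, 2, 2, 2, 2, 2, 2]; D is the diagonal matrix of degrees and L = D - A. The smallest Laplacian eigenvalue is always 0. The next one, lambda_2 = 0.7530, measures how hard the graph is to disconnect: larger values mean better connectivity. The eigenvalues sum to 14, which equals trace(L) = 2|E|. The largest eigenvalue, 3.8019, is at most the vertex count 7.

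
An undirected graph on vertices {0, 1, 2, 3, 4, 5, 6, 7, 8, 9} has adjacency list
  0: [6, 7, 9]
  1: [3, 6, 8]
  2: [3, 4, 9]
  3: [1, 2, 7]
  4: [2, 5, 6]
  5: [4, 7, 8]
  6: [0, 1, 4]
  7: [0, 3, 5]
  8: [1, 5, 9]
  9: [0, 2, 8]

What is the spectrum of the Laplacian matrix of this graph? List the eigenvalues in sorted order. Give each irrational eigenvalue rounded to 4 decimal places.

[0, 2, 2, 2, 2, 2, 5, 5, 5, 5]

Reading degrees in the order [0, 1, 2, 3, 4, 5, 6, 7, 8, 9] gives [3, 3, 3, 3, 3, 3, 3, 3, 3, 3]; set D = diag(3, 3, 3, 3, 3, 3, 3, 3, 3, 3) and form L = D - A. Since every row of L sums to 0, the all-ones vector is in the kernel and 0 is an eigenvalue. The single zero eigenvalue shows the graph is connected. The eigenvalues sum to 30, which equals trace(L) = 2|E|.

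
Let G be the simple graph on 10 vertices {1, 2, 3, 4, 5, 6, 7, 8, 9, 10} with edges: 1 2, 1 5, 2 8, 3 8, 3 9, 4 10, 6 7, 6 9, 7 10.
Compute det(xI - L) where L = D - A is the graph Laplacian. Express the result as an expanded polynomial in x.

x^10 - 18x^9 + 136x^8 - 560x^7 + 1365x^6 - 2002x^5 + 1716x^4 - 792x^3 + 165x^2 - 10x

Reading degrees in the order [1, 2, 3, 4, 5, 6, 7, 8, 9, 10] gives [2, 2, 2, 1, 1, 2, 2, 2, 2, 2]; set D = diag(2, 2, 2, 1, 1, 2, 2, 2, 2, 2) and form L = D - A. L has integer entries, so p(x) = det(xI - L) has integer coefficients. Expanding the determinant yields x^10 - 18x^9 + 136x^8 - 560x^7 + 1365x^6 - 2002x^5 + 1716x^4 - 792x^3 + 165x^2 - 10x. The constant term is 0 because L is singular (the all-ones vector lies in its kernel).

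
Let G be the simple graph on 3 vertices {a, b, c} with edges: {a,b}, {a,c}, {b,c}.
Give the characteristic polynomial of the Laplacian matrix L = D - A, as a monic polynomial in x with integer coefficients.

x^3 - 6x^2 + 9x

Each diagonal entry of L is the vertex degree and each off-diagonal entry is -1 where an edge is present, 0 otherwise; in the order [a, b, c] the diagonal is [2, 2, 2]. The eigenvalues of L are [0, 3, 3]; the characteristic polynomial is the product of (x - lambda_i), which multiplies out to x^3 - 6x^2 + 9x. The coefficient of x^2 equals -trace(L) = -6, matching the sum of degrees. By the matrix-tree theorem the graph has (1/3) * product of the nonzero eigenvalues = 3 spanning trees. There is one zero in the spectrum, matching the 1 component.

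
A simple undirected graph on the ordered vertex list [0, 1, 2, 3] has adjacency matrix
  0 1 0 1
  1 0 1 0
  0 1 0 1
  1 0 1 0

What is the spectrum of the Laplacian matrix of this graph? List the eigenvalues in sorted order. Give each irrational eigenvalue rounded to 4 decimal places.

Each diagonal entry of L is the vertex degree and each off-diagonal entry is -1 where an edge is present, 0 otherwise; in the order [0, 1, 2, 3] the diagonal is [2, 2, 2, 2]. Diagonalising L (or applying a numerical eigensolver to the 4x4 matrix) gives the spectrum above. The single zero eigenvalue shows the graph is connected. By the matrix-tree theorem the graph has (1/4) * product of the nonzero eigenvalues = 4 spanning trees.

[0, 2, 2, 4]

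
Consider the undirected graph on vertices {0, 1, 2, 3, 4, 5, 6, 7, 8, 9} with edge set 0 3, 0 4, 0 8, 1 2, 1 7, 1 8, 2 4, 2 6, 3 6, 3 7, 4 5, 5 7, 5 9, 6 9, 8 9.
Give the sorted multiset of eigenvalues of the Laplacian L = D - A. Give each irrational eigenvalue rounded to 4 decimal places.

With the vertex order [0, 1, 2, 3, 4, 5, 6, 7, 8, 9], the degrees are [3, 3, 3, 3, 3, 3, 3, 3, 3, 3], giving D = diag(3, 3, 3, 3, 3, 3, 3, 3, 3, 3) and L = D - A. L is symmetric positive semidefinite, so every eigenvalue is real and nonnegative. By the matrix-tree theorem the graph has (1/10) * product of the nonzero eigenvalues = 2000 spanning trees.

[0, 2, 2, 2, 2, 2, 5, 5, 5, 5]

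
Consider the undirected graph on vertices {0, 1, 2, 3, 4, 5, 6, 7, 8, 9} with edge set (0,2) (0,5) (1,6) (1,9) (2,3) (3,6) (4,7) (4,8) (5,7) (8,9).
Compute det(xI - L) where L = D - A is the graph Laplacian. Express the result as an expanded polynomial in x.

x^10 - 20x^9 + 170x^8 - 800x^7 + 2275x^6 - 4004x^5 + 4290x^4 - 2640x^3 + 825x^2 - 100x

Reading degrees in the order [0, 1, 2, 3, 4, 5, 6, 7, 8, 9] gives [2, 2, 2, 2, 2, 2, 2, 2, 2, 2]; set D = diag(2, 2, 2, 2, 2, 2, 2, 2, 2, 2) and form L = D - A. L has integer entries, so p(x) = det(xI - L) has integer coefficients. Expanding the determinant yields x^10 - 20x^9 + 170x^8 - 800x^7 + 2275x^6 - 4004x^5 + 4290x^4 - 2640x^3 + 825x^2 - 100x. The constant term is 0 because L is singular (the all-ones vector lies in its kernel). The eigenvalues sum to 20, which equals trace(L) = 2|E|.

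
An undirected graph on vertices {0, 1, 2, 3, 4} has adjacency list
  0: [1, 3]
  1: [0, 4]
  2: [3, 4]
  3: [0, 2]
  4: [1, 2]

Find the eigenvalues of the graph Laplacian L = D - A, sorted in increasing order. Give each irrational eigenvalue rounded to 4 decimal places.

[0, 1.3820, 1.3820, 3.6180, 3.6180]

Each diagonal entry of L is the vertex degree and each off-diagonal entry is -1 where an edge is present, 0 otherwise; in the order [0, 1, 2, 3, 4] the diagonal is [2, 2, 2, 2, 2]. Since every row of L sums to 0, the all-ones vector is in the kernel and 0 is an eigenvalue. The eigenvalues sum to 10, which equals trace(L) = 2|E|.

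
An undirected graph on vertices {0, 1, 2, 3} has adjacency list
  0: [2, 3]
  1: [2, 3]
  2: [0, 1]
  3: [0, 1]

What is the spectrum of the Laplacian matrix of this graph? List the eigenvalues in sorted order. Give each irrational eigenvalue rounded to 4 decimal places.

[0, 2, 2, 4]

With the vertex order [0, 1, 2, 3], the degrees are [2, 2, 2, 2], giving D = diag(2, 2, 2, 2) and L = D - A. Since every row of L sums to 0, the all-ones vector is in the kernel and 0 is an eigenvalue. There is one zero in the spectrum, matching the 1 component.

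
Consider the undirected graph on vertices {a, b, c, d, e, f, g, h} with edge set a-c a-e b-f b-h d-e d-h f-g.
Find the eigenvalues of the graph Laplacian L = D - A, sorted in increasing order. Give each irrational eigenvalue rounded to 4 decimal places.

Each diagonal entry of L is the vertex degree and each off-diagonal entry is -1 where an edge is present, 0 otherwise; in the order [a, b, c, d, e, f, g, h] the diagonal is [2, 2, 1, 2, 2, 2, 1, 2]. The multiplicity of 0 as a Laplacian eigenvalue equals the number of connected components. The single zero eigenvalue shows the graph is connected. The eigenvalues sum to 14, which equals trace(L) = 2|E|. There is one zero in the spectrum, matching the 1 component.

[0, 0.1522, 0.5858, 1.2346, 2, 2.7654, 3.4142, 3.8478]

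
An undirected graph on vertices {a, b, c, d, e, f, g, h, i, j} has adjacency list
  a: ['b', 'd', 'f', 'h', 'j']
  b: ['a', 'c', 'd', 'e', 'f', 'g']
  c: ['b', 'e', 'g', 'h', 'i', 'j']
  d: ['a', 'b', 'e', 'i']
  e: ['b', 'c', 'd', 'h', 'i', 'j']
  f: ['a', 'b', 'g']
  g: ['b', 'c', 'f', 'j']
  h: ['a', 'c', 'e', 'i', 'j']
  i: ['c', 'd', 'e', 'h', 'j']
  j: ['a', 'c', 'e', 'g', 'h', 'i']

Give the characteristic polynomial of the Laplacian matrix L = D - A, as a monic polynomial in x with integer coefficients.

With the vertex order [a, b, c, d, e, f, g, h, i, j], the degrees are [5, 6, 6, 4, 6, 3, 4, 5, 5, 6], giving D = diag(5, 6, 6, 4, 6, 3, 4, 5, 5, 6) and L = D - A. L has integer entries, so p(x) = det(xI - L) has integer coefficients. Expanding the determinant yields x^10 - 50x^9 + 1095x^8 - 13770x^7 + 109433x^6 - 569078x^5 + 1932842x^4 - 4125260x^3 + 5006496x^2 - 2623100x. The coefficient of x^9 equals -trace(L) = -50, matching the sum of degrees.

x^10 - 50x^9 + 1095x^8 - 13770x^7 + 109433x^6 - 569078x^5 + 1932842x^4 - 4125260x^3 + 5006496x^2 - 2623100x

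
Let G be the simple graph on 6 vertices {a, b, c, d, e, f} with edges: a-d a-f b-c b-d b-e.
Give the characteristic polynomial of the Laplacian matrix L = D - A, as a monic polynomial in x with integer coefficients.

Reading degrees in the order [a, b, c, d, e, f] gives [2, 3, 1, 2, 1, 1]; set D = diag(2, 3, 1, 2, 1, 1) and form L = D - A. Computing det(xI - L) by cofactor expansion (or equivalently via sum-over-permutations) gives x^6 - 10x^5 + 35x^4 - 52x^3 + 32x^2 - 6x. The coefficient of x^5 equals -trace(L) = -10, matching the sum of degrees.

x^6 - 10x^5 + 35x^4 - 52x^3 + 32x^2 - 6x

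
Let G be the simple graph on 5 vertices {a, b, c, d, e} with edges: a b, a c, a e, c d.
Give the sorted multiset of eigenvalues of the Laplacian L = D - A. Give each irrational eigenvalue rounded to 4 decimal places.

Each diagonal entry of L is the vertex degree and each off-diagonal entry is -1 where an edge is present, 0 otherwise; in the order [a, b, c, d, e] the diagonal is [3, 1, 2, 1, 1]. L is symmetric positive semidefinite, so every eigenvalue is real and nonnegative. The largest eigenvalue, 4.1701, is at most the vertex count 5. The eigenvalues sum to 8, which equals trace(L) = 2|E|.

[0, 0.5188, 1, 2.3111, 4.1701]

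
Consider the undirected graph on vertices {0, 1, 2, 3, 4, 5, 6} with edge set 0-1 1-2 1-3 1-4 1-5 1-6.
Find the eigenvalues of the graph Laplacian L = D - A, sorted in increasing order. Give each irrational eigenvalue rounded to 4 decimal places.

[0, 1, 1, 1, 1, 1, 7]

Each diagonal entry of L is the vertex degree and each off-diagonal entry is -1 where an edge is present, 0 otherwise; in the order [0, 1, 2, 3, 4, 5, 6] the diagonal is [1, 6, 1, 1, 1, 1, 1]. Diagonalising L (or applying a numerical eigensolver to the 7x7 matrix) gives the spectrum above. The eigenvalues sum to 12, which equals trace(L) = 2|E|.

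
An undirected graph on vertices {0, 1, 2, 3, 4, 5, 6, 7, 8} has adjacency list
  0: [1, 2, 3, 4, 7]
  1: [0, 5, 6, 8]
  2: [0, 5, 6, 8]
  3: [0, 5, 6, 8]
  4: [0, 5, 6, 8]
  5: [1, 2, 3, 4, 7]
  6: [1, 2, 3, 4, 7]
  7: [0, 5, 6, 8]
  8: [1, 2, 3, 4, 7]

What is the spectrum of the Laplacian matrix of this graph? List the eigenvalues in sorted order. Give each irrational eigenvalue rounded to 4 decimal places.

[0, 4, 4, 4, 4, 5, 5, 5, 9]

Reading degrees in the order [0, 1, 2, 3, 4, 5, 6, 7, 8] gives [5, 4, 4, 4, 4, 5, 5, 4, 5]; set D = diag(5, 4, 4, 4, 4, 5, 5, 4, 5) and form L = D - A. The multiplicity of 0 as a Laplacian eigenvalue equals the number of connected components. The single zero eigenvalue shows the graph is connected.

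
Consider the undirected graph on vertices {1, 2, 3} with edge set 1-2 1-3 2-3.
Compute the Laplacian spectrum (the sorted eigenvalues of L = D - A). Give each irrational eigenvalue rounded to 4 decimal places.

[0, 3, 3]

With the vertex order [1, 2, 3], the degrees are [2, 2, 2], giving D = diag(2, 2, 2) and L = D - A. Diagonalising L (or applying a numerical eigensolver to the 3x3 matrix) gives the spectrum above. The largest eigenvalue, 3, is at most the vertex count 3. The eigenvalues sum to 6, which equals trace(L) = 2|E|.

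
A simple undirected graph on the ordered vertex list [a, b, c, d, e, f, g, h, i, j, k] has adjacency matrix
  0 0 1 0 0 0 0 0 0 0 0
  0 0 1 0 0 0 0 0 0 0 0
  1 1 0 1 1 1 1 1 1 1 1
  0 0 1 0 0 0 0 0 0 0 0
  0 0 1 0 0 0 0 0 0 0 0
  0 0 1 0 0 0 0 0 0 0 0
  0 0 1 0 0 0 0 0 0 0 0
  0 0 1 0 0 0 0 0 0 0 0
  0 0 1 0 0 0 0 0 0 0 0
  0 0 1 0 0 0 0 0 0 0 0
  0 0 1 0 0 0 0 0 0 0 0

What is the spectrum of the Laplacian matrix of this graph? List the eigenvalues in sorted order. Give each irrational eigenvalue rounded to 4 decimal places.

[0, 1, 1, 1, 1, 1, 1, 1, 1, 1, 11]

Each diagonal entry of L is the vertex degree and each off-diagonal entry is -1 where an edge is present, 0 otherwise; in the order [a, b, c, d, e, f, g, h, i, j, k] the diagonal is [1, 1, 10, 1, 1, 1, 1, 1, 1, 1, 1]. The multiplicity of 0 as a Laplacian eigenvalue equals the number of connected components. The eigenvalues sum to 20, which equals trace(L) = 2|E|.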